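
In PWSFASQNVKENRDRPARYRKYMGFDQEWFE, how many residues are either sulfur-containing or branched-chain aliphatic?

2

Sulfur-containing: C, M. Branched-chain aliphatic: I, L, V.
Sulfur-containing residues here: M23 (1).
Branched-chain aliphatic residues here: V9 (1).
The two groups share no amino acid, so total = 1 + 1 = 2.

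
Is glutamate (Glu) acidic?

Only D (aspartate) and E (glutamate) carry a side-chain carboxylic acid.
Glutamate is in this group.

Yes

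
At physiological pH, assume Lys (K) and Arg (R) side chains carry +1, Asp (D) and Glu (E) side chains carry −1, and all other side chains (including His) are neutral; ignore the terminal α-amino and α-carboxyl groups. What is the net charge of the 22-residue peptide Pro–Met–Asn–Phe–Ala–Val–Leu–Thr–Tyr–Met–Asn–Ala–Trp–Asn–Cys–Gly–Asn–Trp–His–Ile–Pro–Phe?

Positive (K, R): none → +0.
Negative (D, E): none → −0.
Net charge = (+0) + (−0) = 0.

0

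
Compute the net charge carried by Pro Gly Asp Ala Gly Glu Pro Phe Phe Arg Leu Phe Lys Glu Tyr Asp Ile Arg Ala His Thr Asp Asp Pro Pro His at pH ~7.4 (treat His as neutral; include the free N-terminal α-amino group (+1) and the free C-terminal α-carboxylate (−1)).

-3

At pH ~7.4 the Lys and Arg side chains are protonated (+1), the Asp and Glu side chains are deprotonated (−1), and with His taken as neutral all other side chains carry no charge.
Positive (K, R): Arg10, Lys13, Arg18 → +3.
Negative (D, E): Asp3, Glu6, Glu14, Asp16, Asp22, Asp23 → −6.
The N-terminus (+1) and C-terminus (−1) cancel.
Net charge = (+3) + (−6) = −3.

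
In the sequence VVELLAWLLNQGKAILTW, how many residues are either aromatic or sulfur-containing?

Aromatic: F, W, Y. Sulfur-containing: C, M.
Aromatic residues here: W7, W18 (2).
Sulfur-containing residues here: none (0).
The two groups share no amino acid, so total = 2 + 0 = 2.

2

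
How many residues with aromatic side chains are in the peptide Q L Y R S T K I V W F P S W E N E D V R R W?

5

The aromatic amino acids are Phe (F, benzyl), Trp (W, indole), and Tyr (Y, phenol).
Matching residues: Y3, W10, F11, W14, W22.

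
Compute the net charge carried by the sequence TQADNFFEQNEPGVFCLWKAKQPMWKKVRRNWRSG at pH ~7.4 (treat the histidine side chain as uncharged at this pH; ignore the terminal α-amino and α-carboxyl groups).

+4

At pH ~7.4 the Lys and Arg side chains are protonated (+1), the Asp and Glu side chains are deprotonated (−1), and with His taken as neutral all other side chains carry no charge.
Positive (K, R): K19, K21, K26, K27, R29, R30, R33 → +7.
Negative (D, E): D4, E8, E11 → −3.
Net charge = (+7) + (−3) = +4.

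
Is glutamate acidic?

Yes

The acidic residues are Asp (D) and Glu (E), whose side chains end in a carboxylate group.
Glutamate is in this group.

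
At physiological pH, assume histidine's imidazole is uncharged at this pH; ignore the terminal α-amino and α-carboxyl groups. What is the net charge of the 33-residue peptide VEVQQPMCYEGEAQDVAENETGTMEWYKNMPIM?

The side chains ionized at physiological pH are Lys/Arg (+1) and Asp/Glu (−1); with His treated as neutral, nothing else contributes.
Positive (K, R): K28 → +1.
Negative (D, E): E2, E10, E12, D15, E18, E20, E25 → −7.
Net charge = (+1) + (−7) = −6.

-6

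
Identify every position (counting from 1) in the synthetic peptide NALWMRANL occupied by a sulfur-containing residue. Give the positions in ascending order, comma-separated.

5

Matching residues: M5.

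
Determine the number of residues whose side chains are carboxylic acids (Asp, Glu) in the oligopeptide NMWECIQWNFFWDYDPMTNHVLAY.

3

Matching residues: E4, D13, D15.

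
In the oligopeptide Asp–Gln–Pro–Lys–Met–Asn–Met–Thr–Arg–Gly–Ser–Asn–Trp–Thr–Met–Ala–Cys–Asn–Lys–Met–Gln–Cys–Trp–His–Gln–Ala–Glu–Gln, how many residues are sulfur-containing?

6

The sulfur-bearing residues are cysteine (–SH) and methionine (–S–CH₃).
Matching residues: Met5, Met7, Met15, Cys17, Met20, Cys22.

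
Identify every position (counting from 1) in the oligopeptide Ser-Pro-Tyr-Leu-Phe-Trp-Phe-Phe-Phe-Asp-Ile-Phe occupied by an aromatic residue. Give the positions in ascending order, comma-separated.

Matching residues: Tyr3, Phe5, Trp6, Phe7, Phe8, Phe9, Phe12.

3, 5, 6, 7, 8, 9, 12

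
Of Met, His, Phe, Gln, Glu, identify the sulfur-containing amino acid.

Met

The sulfur-bearing residues are cysteine (–SH) and methionine (–S–CH₃).
Of the listed options, only Met belongs to this group.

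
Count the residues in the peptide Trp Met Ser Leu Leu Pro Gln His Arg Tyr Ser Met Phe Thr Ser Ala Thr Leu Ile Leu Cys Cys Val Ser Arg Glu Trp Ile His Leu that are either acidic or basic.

Acidic: D, E. Basic: H, K, R.
Acidic residues here: Glu26 (1).
Basic residues here: His8, Arg9, Arg25, His29 (4).
The two groups share no amino acid, so total = 1 + 4 = 5.

5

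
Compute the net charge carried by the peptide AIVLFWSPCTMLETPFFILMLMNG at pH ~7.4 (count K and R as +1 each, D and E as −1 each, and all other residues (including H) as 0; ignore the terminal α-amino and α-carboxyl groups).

-1

Positive (K, R): none → +0.
Negative (D, E): E13 → −1.
Net charge = (+0) + (−1) = −1.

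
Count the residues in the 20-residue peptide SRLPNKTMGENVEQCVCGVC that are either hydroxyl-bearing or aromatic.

Hydroxyl-bearing: S, T, Y. Aromatic: F, W, Y.
Hydroxyl-bearing residues here: S1, T7 (2).
Aromatic residues here: none (0).
(Y belongs to both groups, but none appear in this sequence.) Total = 2 + 0 = 2.

2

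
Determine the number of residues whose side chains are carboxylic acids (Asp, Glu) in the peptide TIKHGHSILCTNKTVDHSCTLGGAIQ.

1

Matching residues: D16.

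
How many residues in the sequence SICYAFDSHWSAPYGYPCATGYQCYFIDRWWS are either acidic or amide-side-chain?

Acidic: D, E. Amide-side-chain: N, Q.
Acidic residues here: D7, D28 (2).
Amide-side-chain residues here: Q23 (1).
The two groups share no amino acid, so total = 2 + 1 = 3.

3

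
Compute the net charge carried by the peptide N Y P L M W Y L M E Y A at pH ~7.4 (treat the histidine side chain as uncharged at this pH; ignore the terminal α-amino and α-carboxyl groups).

The side chains ionized at physiological pH are Lys/Arg (+1) and Asp/Glu (−1); with His treated as neutral, nothing else contributes.
Positive (K, R): none → +0.
Negative (D, E): E10 → −1.
Net charge = (+0) + (−1) = −1.

-1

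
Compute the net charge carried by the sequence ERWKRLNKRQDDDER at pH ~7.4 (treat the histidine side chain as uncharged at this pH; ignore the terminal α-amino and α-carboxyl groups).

+1

Near pH 7.4, K and R contribute +1 each, D and E contribute −1 each, and every other side chain (His included, as stated) is uncharged.
Positive (K, R): R2, K4, R5, K8, R9, R15 → +6.
Negative (D, E): E1, D11, D12, D13, E14 → −5.
Net charge = (+6) + (−5) = +1.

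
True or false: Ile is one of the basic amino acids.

False

K, R, and H are the three residues with basic side chains (ε-amine, guanidinium, and imidazole respectively).
Isoleucine is not in this group.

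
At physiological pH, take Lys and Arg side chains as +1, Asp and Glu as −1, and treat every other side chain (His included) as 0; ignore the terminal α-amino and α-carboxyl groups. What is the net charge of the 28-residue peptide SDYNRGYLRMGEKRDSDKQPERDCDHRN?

0

Positive (K, R): R5, R9, K13, R14, K18, R22, R27 → +7.
Negative (D, E): D2, E12, D15, D17, E21, D23, D25 → −7.
Net charge = (+7) + (−7) = 0.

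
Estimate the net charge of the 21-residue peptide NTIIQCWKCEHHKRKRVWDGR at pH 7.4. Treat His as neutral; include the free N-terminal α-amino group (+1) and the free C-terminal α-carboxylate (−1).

+4

The side chains ionized at physiological pH are Lys/Arg (+1) and Asp/Glu (−1); with His treated as neutral, nothing else contributes.
Positive (K, R): K8, K13, R14, K15, R16, R21 → +6.
Negative (D, E): E10, D19 → −2.
The N-terminus (+1) and C-terminus (−1) cancel.
Net charge = (+6) + (−2) = +4.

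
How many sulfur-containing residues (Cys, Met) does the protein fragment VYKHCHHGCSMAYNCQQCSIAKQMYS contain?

6

Matching residues: C5, C9, M11, C15, C18, M24.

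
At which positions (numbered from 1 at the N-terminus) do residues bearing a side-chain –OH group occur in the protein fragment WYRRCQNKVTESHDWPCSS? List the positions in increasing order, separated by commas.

S, T, and Y are the three residues with a side-chain hydroxyl.
Matching residues: Y2, T10, S12, S18, S19.

2, 10, 12, 18, 19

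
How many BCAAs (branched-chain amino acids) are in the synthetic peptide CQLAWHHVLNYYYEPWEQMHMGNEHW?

Valine (V), leucine (L), and isoleucine (I) are the branched-chain amino acids.
Matching residues: L3, V8, L9.

3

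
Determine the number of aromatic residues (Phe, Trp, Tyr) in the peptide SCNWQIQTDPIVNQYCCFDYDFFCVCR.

Matching residues: W4, Y15, F18, Y20, F22, F23.

6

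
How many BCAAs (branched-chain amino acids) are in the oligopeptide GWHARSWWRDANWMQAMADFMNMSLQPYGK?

1

V, L, and I make up the branched-chain aliphatic group.
Matching residues: L25.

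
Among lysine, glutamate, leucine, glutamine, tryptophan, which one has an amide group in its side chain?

glutamine

Only N (asparagine) and Q (glutamine) carry a side-chain carboxamide.
Of the listed options, only glutamine belongs to this group.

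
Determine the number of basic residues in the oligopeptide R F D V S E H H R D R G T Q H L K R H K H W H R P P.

Lysine (K), arginine (R), and histidine (H) have basic, nitrogen-containing side chains.
Matching residues: R1, H7, H8, R9, R11, H15, K17, R18, H19, K20, H21, H23, R24.

13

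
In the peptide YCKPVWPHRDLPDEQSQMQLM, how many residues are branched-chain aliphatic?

The BCAAs are Val, Leu, and Ile — aliphatic side chains with a branch point.
Matching residues: V5, L11, L20.

3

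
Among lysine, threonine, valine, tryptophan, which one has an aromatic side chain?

tryptophan

Phenylalanine (F), tryptophan (W), and tyrosine (Y) have aromatic ring side chains.
Of the listed options, only tryptophan belongs to this group.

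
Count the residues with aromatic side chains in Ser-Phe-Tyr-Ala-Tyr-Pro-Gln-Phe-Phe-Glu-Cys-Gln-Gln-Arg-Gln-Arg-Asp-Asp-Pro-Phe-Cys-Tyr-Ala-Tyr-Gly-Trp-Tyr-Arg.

10

The aromatic amino acids are Phe (F, benzyl), Trp (W, indole), and Tyr (Y, phenol).
Matching residues: Phe2, Tyr3, Tyr5, Phe8, Phe9, Phe20, Tyr22, Tyr24, Trp26, Tyr27.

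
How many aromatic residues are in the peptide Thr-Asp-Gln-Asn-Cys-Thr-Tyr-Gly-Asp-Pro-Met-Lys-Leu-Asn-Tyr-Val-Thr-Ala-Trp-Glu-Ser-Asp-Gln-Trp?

4

Phenylalanine (F), tryptophan (W), and tyrosine (Y) have aromatic ring side chains.
Matching residues: Tyr7, Tyr15, Trp19, Trp24.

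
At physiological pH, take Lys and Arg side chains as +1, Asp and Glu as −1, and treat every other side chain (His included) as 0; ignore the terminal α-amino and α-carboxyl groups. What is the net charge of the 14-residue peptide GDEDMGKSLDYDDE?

-6

Positive (K, R): K7 → +1.
Negative (D, E): D2, E3, D4, D10, D12, D13, E14 → −7.
Net charge = (+1) + (−7) = −6.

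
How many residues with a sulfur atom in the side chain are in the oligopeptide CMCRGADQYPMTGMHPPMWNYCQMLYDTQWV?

8

Cysteine (C, thiol) and methionine (M, thioether) are the two sulfur-containing amino acids.
Matching residues: C1, M2, C3, M11, M14, M18, C22, M24.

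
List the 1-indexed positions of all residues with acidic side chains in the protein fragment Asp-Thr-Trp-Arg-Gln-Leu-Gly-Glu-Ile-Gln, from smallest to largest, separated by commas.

Only D (aspartate) and E (glutamate) carry a side-chain carboxylic acid.
Matching residues: Asp1, Glu8.

1, 8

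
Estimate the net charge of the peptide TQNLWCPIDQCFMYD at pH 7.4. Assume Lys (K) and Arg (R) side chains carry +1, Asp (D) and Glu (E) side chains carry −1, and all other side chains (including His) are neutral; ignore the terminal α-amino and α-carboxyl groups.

Positive (K, R): none → +0.
Negative (D, E): D9, D15 → −2.
Net charge = (+0) + (−2) = −2.

-2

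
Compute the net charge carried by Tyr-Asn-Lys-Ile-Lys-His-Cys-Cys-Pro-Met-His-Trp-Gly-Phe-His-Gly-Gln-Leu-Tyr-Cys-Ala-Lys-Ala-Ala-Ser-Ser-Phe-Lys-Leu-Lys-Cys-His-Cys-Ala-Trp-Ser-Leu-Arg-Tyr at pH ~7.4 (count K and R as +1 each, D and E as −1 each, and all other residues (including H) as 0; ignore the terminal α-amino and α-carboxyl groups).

Positive (K, R): Lys3, Lys5, Lys22, Lys28, Lys30, Arg38 → +6.
Negative (D, E): none → −0.
Net charge = (+6) + (−0) = +6.

+6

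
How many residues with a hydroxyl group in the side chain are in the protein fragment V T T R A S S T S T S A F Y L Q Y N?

S, T, and Y are the three residues with a side-chain hydroxyl.
Matching residues: T2, T3, S6, S7, T8, S9, T10, S11, Y14, Y17.

10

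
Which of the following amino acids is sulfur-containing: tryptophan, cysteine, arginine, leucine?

Cysteine (C, thiol) and methionine (M, thioether) are the two sulfur-containing amino acids.
Of the listed options, only cysteine belongs to this group.

cysteine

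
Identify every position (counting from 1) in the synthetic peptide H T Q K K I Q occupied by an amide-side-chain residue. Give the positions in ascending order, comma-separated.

The amide-side-chain residues are Asn (N) and Gln (Q).
Matching residues: Q3, Q7.

3, 7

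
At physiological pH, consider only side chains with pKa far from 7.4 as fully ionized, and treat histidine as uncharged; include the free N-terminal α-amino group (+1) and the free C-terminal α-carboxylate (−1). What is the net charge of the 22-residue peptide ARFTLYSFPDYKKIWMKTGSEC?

The side chains ionized at physiological pH are Lys/Arg (+1) and Asp/Glu (−1); with His treated as neutral, nothing else contributes.
Positive (K, R): R2, K12, K13, K17 → +4.
Negative (D, E): D10, E21 → −2.
The N-terminus (+1) and C-terminus (−1) cancel.
Net charge = (+4) + (−2) = +2.

+2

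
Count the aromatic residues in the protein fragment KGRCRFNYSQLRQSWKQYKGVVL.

4

Phenylalanine (F), tryptophan (W), and tyrosine (Y) have aromatic ring side chains.
Matching residues: F6, Y8, W15, Y18.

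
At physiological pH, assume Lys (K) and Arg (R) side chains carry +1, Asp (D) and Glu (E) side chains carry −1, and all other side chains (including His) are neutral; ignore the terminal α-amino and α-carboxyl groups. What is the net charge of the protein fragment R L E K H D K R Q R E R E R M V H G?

+3

Positive (K, R): R1, K4, K7, R8, R10, R12, R14 → +7.
Negative (D, E): E3, D6, E11, E13 → −4.
Net charge = (+7) + (−4) = +3.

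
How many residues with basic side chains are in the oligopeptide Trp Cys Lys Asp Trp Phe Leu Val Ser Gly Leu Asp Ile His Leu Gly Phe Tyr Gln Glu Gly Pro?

K, R, and H are the three residues with basic side chains (ε-amine, guanidinium, and imidazole respectively).
Matching residues: Lys3, His14.

2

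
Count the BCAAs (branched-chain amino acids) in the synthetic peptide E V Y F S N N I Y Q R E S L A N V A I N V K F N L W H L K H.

The BCAAs are Val, Leu, and Ile — aliphatic side chains with a branch point.
Matching residues: V2, I8, L14, V17, I19, V21, L25, L28.

8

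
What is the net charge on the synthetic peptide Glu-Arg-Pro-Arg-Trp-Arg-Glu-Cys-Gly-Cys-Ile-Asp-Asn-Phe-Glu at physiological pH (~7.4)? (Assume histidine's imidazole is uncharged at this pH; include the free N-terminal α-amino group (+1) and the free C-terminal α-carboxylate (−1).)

At pH ~7.4 the Lys and Arg side chains are protonated (+1), the Asp and Glu side chains are deprotonated (−1), and with His taken as neutral all other side chains carry no charge.
Positive (K, R): Arg2, Arg4, Arg6 → +3.
Negative (D, E): Glu1, Glu7, Asp12, Glu15 → −4.
The N-terminus (+1) and C-terminus (−1) cancel.
Net charge = (+3) + (−4) = −1.

-1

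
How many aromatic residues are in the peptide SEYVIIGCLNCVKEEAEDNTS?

Phenylalanine (F), tryptophan (W), and tyrosine (Y) have aromatic ring side chains.
Matching residues: Y3.

1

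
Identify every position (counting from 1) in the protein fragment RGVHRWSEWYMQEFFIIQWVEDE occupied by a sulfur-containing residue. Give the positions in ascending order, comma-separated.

11

The sulfur-bearing residues are cysteine (–SH) and methionine (–S–CH₃).
Matching residues: M11.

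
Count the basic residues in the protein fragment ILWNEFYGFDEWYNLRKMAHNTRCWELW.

4

The basic amino acids are Lys (K), Arg (R), and His (H).
Matching residues: R16, K17, H20, R23.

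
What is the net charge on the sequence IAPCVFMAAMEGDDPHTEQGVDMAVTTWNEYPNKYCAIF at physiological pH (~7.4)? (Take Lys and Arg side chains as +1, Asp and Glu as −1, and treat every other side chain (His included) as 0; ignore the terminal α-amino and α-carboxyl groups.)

Positive (K, R): K34 → +1.
Negative (D, E): E11, D13, D14, E18, D22, E30 → −6.
Net charge = (+1) + (−6) = −5.

-5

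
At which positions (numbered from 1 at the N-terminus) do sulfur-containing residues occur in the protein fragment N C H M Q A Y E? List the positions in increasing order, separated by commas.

Cysteine (C, thiol) and methionine (M, thioether) are the two sulfur-containing amino acids.
Matching residues: C2, M4.

2, 4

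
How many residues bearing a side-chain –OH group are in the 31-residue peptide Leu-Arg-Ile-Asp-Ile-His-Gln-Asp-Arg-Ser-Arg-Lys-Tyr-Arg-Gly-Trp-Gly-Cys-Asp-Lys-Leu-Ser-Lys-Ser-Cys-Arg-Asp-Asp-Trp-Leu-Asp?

Serine (S), threonine (T), and tyrosine (Y) each carry a hydroxyl group on the side chain.
Matching residues: Ser10, Tyr13, Ser22, Ser24.

4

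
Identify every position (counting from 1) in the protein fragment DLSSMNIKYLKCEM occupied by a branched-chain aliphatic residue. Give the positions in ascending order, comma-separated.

Matching residues: L2, I7, L10.

2, 7, 10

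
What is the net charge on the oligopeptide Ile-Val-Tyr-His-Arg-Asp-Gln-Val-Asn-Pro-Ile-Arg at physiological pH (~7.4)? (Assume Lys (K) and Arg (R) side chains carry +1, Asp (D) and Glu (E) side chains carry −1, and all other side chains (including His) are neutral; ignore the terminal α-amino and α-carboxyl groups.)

Positive (K, R): Arg5, Arg12 → +2.
Negative (D, E): Asp6 → −1.
Net charge = (+2) + (−1) = +1.

+1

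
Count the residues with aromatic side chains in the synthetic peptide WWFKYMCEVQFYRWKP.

Phenylalanine (F), tryptophan (W), and tyrosine (Y) have aromatic ring side chains.
Matching residues: W1, W2, F3, Y5, F11, Y12, W14.

7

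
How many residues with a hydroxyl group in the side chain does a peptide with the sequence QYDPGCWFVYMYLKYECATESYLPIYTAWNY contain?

The –OH-bearing residues are Ser, Thr (aliphatic alcohols), and Tyr (phenol).
Matching residues: Y2, Y10, Y12, Y15, T19, S21, Y22, Y26, T27, Y31.

10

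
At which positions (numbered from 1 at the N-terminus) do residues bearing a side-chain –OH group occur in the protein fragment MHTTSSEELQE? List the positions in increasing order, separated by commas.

S, T, and Y are the three residues with a side-chain hydroxyl.
Matching residues: T3, T4, S5, S6.

3, 4, 5, 6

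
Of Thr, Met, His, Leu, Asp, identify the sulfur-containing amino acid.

The sulfur-bearing residues are cysteine (–SH) and methionine (–S–CH₃).
Of the listed options, only Met belongs to this group.

Met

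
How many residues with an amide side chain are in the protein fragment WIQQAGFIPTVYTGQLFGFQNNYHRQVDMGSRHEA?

Only N (asparagine) and Q (glutamine) carry a side-chain carboxamide.
Matching residues: Q3, Q4, Q15, Q20, N21, N22, Q26.

7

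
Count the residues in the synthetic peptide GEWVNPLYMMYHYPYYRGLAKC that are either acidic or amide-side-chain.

Acidic: D, E. Amide-side-chain: N, Q.
Acidic residues here: E2 (1).
Amide-side-chain residues here: N5 (1).
The two groups share no amino acid, so total = 1 + 1 = 2.

2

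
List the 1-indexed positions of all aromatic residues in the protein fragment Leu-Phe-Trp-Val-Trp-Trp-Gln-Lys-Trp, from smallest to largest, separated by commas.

F, W, and Y each carry an aromatic ring on the side chain.
Matching residues: Phe2, Trp3, Trp5, Trp6, Trp9.

2, 3, 5, 6, 9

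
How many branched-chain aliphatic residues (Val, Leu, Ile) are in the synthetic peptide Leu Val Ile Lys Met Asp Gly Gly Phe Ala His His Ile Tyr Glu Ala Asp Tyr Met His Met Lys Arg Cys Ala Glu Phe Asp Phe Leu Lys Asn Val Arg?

6

Matching residues: Leu1, Val2, Ile3, Ile13, Leu30, Val33.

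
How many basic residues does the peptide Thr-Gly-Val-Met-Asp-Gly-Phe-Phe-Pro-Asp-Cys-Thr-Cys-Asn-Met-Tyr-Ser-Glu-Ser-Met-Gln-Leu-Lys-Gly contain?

The basic amino acids are Lys (K), Arg (R), and His (H).
Matching residues: Lys23.

1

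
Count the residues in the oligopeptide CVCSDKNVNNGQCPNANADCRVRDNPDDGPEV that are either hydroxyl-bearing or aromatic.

1

Hydroxyl-bearing: S, T, Y. Aromatic: F, W, Y.
Hydroxyl-bearing residues here: S4 (1).
Aromatic residues here: none (0).
(Y belongs to both groups, but none appear in this sequence.) Total = 1 + 0 = 1.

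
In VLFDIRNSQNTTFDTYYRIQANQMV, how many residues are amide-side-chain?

Only N (asparagine) and Q (glutamine) carry a side-chain carboxamide.
Matching residues: N7, Q9, N10, Q20, N22, Q23.

6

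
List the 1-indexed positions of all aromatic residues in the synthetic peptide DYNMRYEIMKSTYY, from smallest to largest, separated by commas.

The aromatic amino acids are Phe (F, benzyl), Trp (W, indole), and Tyr (Y, phenol).
Matching residues: Y2, Y6, Y13, Y14.

2, 6, 13, 14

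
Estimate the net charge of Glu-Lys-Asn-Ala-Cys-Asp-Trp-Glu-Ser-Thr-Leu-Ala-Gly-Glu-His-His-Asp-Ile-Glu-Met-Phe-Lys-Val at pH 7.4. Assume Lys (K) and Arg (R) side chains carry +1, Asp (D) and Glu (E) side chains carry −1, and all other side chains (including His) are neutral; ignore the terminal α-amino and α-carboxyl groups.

-4

Positive (K, R): Lys2, Lys22 → +2.
Negative (D, E): Glu1, Asp6, Glu8, Glu14, Asp17, Glu19 → −6.
Net charge = (+2) + (−6) = −4.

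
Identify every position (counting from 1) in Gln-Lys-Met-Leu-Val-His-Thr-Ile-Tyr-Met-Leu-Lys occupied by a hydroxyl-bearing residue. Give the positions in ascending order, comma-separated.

Matching residues: Thr7, Tyr9.

7, 9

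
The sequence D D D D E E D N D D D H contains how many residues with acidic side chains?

10

The acidic residues are Asp (D) and Glu (E), whose side chains end in a carboxylate group.
Matching residues: D1, D2, D3, D4, E5, E6, D7, D9, D10, D11.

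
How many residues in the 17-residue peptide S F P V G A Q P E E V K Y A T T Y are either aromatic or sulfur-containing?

3

Aromatic: F, W, Y. Sulfur-containing: C, M.
Aromatic residues here: F2, Y13, Y17 (3).
Sulfur-containing residues here: none (0).
The two groups share no amino acid, so total = 3 + 0 = 3.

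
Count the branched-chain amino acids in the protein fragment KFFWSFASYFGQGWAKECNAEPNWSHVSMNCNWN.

The BCAAs are Val, Leu, and Ile — aliphatic side chains with a branch point.
Matching residues: V27.

1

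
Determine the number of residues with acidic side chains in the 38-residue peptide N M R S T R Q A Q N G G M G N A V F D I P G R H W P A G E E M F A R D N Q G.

Aspartate (D) and glutamate (E) have carboxylic-acid side chains and are the acidic amino acids.
Matching residues: D19, E29, E30, D35.

4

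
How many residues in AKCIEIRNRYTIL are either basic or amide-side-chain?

Basic: H, K, R. Amide-side-chain: N, Q.
Basic residues here: K2, R7, R9 (3).
Amide-side-chain residues here: N8 (1).
The two groups share no amino acid, so total = 3 + 1 = 4.

4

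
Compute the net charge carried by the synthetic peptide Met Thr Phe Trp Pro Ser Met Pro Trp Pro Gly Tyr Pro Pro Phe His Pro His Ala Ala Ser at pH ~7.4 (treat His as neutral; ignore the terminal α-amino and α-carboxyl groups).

The side chains ionized at physiological pH are Lys/Arg (+1) and Asp/Glu (−1); with His treated as neutral, nothing else contributes.
Positive (K, R): none → +0.
Negative (D, E): none → −0.
Net charge = (+0) + (−0) = 0.

0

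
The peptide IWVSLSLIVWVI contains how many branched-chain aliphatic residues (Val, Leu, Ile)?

Matching residues: I1, V3, L5, L7, I8, V9, V11, I12.

8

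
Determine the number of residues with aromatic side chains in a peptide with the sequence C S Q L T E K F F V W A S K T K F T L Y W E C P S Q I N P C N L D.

6

Phenylalanine (F), tryptophan (W), and tyrosine (Y) have aromatic ring side chains.
Matching residues: F8, F9, W11, F17, Y20, W21.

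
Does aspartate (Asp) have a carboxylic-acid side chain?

The acidic residues are Asp (D) and Glu (E), whose side chains end in a carboxylate group.
Aspartate is in this group.

Yes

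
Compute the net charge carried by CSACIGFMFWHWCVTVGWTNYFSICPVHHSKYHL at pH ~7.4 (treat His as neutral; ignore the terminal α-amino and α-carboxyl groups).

At pH ~7.4 the Lys and Arg side chains are protonated (+1), the Asp and Glu side chains are deprotonated (−1), and with His taken as neutral all other side chains carry no charge.
Positive (K, R): K31 → +1.
Negative (D, E): none → −0.
Net charge = (+1) + (−0) = +1.

+1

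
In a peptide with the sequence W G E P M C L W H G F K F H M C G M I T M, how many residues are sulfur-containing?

The sulfur-bearing residues are cysteine (–SH) and methionine (–S–CH₃).
Matching residues: M5, C6, M15, C16, M18, M21.

6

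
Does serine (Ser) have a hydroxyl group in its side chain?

Yes

S, T, and Y are the three residues with a side-chain hydroxyl.
Serine is in this group.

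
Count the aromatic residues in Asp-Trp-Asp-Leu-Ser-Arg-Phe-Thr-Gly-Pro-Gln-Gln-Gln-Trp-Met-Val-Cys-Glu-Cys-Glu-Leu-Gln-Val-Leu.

Phenylalanine (F), tryptophan (W), and tyrosine (Y) have aromatic ring side chains.
Matching residues: Trp2, Phe7, Trp14.

3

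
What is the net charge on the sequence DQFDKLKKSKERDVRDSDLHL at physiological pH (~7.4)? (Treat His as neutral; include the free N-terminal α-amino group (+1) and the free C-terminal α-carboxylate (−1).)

The side chains ionized at physiological pH are Lys/Arg (+1) and Asp/Glu (−1); with His treated as neutral, nothing else contributes.
Positive (K, R): K5, K7, K8, K10, R12, R15 → +6.
Negative (D, E): D1, D4, E11, D13, D16, D18 → −6.
The N-terminus (+1) and C-terminus (−1) cancel.
Net charge = (+6) + (−6) = 0.

0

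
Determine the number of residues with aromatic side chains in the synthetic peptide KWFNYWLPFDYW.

F, W, and Y each carry an aromatic ring on the side chain.
Matching residues: W2, F3, Y5, W6, F9, Y11, W12.

7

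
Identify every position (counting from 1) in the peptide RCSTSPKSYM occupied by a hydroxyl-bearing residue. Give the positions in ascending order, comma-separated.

3, 4, 5, 8, 9

The –OH-bearing residues are Ser, Thr (aliphatic alcohols), and Tyr (phenol).
Matching residues: S3, T4, S5, S8, Y9.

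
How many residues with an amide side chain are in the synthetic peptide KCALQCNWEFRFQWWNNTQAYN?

Only N (asparagine) and Q (glutamine) carry a side-chain carboxamide.
Matching residues: Q5, N7, Q13, N16, N17, Q19, N22.

7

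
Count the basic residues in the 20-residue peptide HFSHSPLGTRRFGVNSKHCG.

The basic amino acids are Lys (K), Arg (R), and His (H).
Matching residues: H1, H4, R10, R11, K17, H18.

6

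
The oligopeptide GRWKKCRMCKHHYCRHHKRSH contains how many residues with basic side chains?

K, R, and H are the three residues with basic side chains (ε-amine, guanidinium, and imidazole respectively).
Matching residues: R2, K4, K5, R7, K10, H11, H12, R15, H16, H17, K18, R19, H21.

13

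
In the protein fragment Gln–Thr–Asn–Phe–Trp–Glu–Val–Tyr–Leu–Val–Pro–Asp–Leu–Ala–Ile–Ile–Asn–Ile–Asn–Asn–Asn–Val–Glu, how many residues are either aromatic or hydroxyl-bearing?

Aromatic: F, W, Y. Hydroxyl-bearing: S, T, Y.
Aromatic residues here: Phe4, Trp5, Tyr8 (3).
Hydroxyl-bearing residues here: Thr2, Tyr8 (2).
Y is in both groups, so the 1 Y residue must not be double-counted.
Total = 3 + 2 − 1 = 4.

4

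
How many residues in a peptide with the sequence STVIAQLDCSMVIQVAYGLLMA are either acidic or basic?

1

Acidic: D, E. Basic: H, K, R.
Acidic residues here: D8 (1).
Basic residues here: none (0).
The two groups share no amino acid, so total = 1 + 0 = 1.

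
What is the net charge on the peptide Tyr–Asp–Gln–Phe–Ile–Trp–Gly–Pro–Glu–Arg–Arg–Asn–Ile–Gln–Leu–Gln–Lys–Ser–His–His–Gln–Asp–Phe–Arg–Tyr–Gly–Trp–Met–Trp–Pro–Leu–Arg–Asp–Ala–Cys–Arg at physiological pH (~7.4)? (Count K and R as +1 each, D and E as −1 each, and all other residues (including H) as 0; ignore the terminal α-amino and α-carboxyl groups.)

+2

Positive (K, R): Arg10, Arg11, Lys17, Arg24, Arg32, Arg36 → +6.
Negative (D, E): Asp2, Glu9, Asp22, Asp33 → −4.
Net charge = (+6) + (−4) = +2.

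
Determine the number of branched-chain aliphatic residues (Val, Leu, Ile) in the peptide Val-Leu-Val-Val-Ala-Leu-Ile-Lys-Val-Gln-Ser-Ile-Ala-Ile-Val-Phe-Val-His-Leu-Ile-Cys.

Matching residues: Val1, Leu2, Val3, Val4, Leu6, Ile7, Val9, Ile12, Ile14, Val15, Val17, Leu19, Ile20.

13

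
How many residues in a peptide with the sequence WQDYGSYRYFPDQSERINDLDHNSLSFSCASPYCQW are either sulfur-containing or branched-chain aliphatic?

5

Sulfur-containing: C, M. Branched-chain aliphatic: I, L, V.
Sulfur-containing residues here: C29, C34 (2).
Branched-chain aliphatic residues here: I17, L20, L25 (3).
The two groups share no amino acid, so total = 2 + 3 = 5.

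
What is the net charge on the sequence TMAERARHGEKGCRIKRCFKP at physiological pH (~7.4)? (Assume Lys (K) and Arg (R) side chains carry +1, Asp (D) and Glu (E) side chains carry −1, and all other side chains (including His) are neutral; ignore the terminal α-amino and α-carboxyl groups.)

+5

Positive (K, R): R5, R7, K11, R14, K16, R17, K20 → +7.
Negative (D, E): E4, E10 → −2.
Net charge = (+7) + (−2) = +5.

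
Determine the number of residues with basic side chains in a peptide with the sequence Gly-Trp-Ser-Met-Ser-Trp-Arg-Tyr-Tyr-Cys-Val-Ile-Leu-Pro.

1

The basic amino acids are Lys (K), Arg (R), and His (H).
Matching residues: Arg7.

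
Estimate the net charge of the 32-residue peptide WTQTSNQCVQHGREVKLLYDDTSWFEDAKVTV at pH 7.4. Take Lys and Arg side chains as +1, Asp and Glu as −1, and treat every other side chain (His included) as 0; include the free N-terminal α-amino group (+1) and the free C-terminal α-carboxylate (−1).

Positive (K, R): R13, K16, K29 → +3.
Negative (D, E): E14, D20, D21, E26, D27 → −5.
The N-terminus (+1) and C-terminus (−1) cancel.
Net charge = (+3) + (−5) = −2.

-2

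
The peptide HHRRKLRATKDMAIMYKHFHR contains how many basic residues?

11

K, R, and H are the three residues with basic side chains (ε-amine, guanidinium, and imidazole respectively).
Matching residues: H1, H2, R3, R4, K5, R7, K10, K17, H18, H20, R21.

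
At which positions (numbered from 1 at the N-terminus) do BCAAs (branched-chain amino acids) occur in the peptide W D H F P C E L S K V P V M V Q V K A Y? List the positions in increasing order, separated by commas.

Valine (V), leucine (L), and isoleucine (I) are the branched-chain amino acids.
Matching residues: L8, V11, V13, V15, V17.

8, 11, 13, 15, 17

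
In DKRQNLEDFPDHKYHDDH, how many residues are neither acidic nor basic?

Acidic: D, E. Basic: K, R, H. All other residues are neither.
Matching residues: Q4, N5, L6, F9, P10, Y14.

6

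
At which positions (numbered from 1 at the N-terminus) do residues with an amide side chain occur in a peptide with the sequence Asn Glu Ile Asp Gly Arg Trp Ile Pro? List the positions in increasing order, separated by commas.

1

The amide-side-chain residues are Asn (N) and Gln (Q).
Matching residues: Asn1.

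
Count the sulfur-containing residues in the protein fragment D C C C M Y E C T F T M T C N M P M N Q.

Only Cys (C) and Met (M) have a sulfur atom in the side chain.
Matching residues: C2, C3, C4, M5, C8, M12, C14, M16, M18.

9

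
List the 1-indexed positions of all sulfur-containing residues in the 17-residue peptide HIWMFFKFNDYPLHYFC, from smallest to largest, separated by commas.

4, 17

Only Cys (C) and Met (M) have a sulfur atom in the side chain.
Matching residues: M4, C17.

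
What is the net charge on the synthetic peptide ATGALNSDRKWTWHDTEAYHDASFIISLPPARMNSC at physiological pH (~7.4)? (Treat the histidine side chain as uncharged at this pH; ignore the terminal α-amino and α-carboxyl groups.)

-1

Near pH 7.4, K and R contribute +1 each, D and E contribute −1 each, and every other side chain (His included, as stated) is uncharged.
Positive (K, R): R9, K10, R32 → +3.
Negative (D, E): D8, D15, E17, D21 → −4.
Net charge = (+3) + (−4) = −1.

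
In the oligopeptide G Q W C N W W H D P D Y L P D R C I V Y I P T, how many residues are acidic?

3

Only D (aspartate) and E (glutamate) carry a side-chain carboxylic acid.
Matching residues: D9, D11, D15.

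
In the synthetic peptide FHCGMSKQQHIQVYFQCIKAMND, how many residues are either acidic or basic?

Acidic: D, E. Basic: H, K, R.
Acidic residues here: D23 (1).
Basic residues here: H2, K7, H10, K19 (4).
The two groups share no amino acid, so total = 1 + 4 = 5.

5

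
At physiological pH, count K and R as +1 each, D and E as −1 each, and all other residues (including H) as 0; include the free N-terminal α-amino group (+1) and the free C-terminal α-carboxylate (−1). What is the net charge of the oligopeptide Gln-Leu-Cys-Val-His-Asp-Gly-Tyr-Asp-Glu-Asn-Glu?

Positive (K, R): none → +0.
Negative (D, E): Asp6, Asp9, Glu10, Glu12 → −4.
The N-terminus (+1) and C-terminus (−1) cancel.
Net charge = (+0) + (−4) = −4.

-4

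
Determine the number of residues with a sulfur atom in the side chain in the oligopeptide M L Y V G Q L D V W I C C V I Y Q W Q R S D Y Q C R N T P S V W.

Only Cys (C) and Met (M) have a sulfur atom in the side chain.
Matching residues: M1, C12, C13, C25.

4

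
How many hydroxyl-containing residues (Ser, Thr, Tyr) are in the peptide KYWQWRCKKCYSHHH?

3

Matching residues: Y2, Y11, S12.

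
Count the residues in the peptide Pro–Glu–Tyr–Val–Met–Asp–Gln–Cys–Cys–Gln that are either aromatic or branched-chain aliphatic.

Aromatic: F, W, Y. Branched-chain aliphatic: I, L, V.
Aromatic residues here: Tyr3 (1).
Branched-chain aliphatic residues here: Val4 (1).
The two groups share no amino acid, so total = 1 + 1 = 2.

2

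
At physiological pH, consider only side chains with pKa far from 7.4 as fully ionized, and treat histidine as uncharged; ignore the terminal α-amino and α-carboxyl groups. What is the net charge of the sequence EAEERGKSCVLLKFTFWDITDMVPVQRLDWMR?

-1

The side chains ionized at physiological pH are Lys/Arg (+1) and Asp/Glu (−1); with His treated as neutral, nothing else contributes.
Positive (K, R): R5, K7, K13, R27, R32 → +5.
Negative (D, E): E1, E3, E4, D18, D21, D29 → −6.
Net charge = (+5) + (−6) = −1.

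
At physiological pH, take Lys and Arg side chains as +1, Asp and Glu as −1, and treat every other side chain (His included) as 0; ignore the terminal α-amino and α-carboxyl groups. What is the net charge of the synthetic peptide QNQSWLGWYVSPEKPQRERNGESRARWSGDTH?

Positive (K, R): K14, R17, R19, R24, R26 → +5.
Negative (D, E): E13, E18, E22, D30 → −4.
Net charge = (+5) + (−4) = +1.

+1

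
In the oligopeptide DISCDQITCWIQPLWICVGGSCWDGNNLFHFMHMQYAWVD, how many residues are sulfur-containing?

6

Cysteine (C, thiol) and methionine (M, thioether) are the two sulfur-containing amino acids.
Matching residues: C4, C9, C17, C22, M32, M34.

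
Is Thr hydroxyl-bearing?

Yes

The –OH-bearing residues are Ser, Thr (aliphatic alcohols), and Tyr (phenol).
Threonine is in this group.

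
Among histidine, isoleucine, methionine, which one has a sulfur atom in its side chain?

Cysteine (C, thiol) and methionine (M, thioether) are the two sulfur-containing amino acids.
Of the listed options, only methionine belongs to this group.

methionine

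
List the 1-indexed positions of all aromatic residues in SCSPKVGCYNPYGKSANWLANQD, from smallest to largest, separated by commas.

Phenylalanine (F), tryptophan (W), and tyrosine (Y) have aromatic ring side chains.
Matching residues: Y9, Y12, W18.

9, 12, 18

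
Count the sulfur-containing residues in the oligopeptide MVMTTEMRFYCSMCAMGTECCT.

Only Cys (C) and Met (M) have a sulfur atom in the side chain.
Matching residues: M1, M3, M7, C11, M13, C14, M16, C20, C21.

9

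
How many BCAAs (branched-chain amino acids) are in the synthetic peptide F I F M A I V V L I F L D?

7

V, L, and I make up the branched-chain aliphatic group.
Matching residues: I2, I6, V7, V8, L9, I10, L12.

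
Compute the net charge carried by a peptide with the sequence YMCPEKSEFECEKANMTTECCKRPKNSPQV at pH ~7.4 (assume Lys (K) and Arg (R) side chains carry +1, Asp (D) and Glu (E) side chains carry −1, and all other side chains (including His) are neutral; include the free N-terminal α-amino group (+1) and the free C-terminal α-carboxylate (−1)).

0

Positive (K, R): K6, K13, K22, R23, K25 → +5.
Negative (D, E): E5, E8, E10, E12, E19 → −5.
The N-terminus (+1) and C-terminus (−1) cancel.
Net charge = (+5) + (−5) = 0.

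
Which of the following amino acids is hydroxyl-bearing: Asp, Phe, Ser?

S, T, and Y are the three residues with a side-chain hydroxyl.
Of the listed options, only Ser belongs to this group.

Ser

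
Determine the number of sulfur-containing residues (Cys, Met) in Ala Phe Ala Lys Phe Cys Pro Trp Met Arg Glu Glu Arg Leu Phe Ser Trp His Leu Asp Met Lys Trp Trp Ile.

3

Matching residues: Cys6, Met9, Met21.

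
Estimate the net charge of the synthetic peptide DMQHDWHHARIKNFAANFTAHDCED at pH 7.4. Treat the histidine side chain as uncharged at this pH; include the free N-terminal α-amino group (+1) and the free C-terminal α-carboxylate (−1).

The side chains ionized at physiological pH are Lys/Arg (+1) and Asp/Glu (−1); with His treated as neutral, nothing else contributes.
Positive (K, R): R10, K12 → +2.
Negative (D, E): D1, D5, D22, E24, D25 → −5.
The N-terminus (+1) and C-terminus (−1) cancel.
Net charge = (+2) + (−5) = −3.

-3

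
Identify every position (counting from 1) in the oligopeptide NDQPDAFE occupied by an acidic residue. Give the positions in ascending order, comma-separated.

2, 5, 8

Aspartate (D) and glutamate (E) have carboxylic-acid side chains and are the acidic amino acids.
Matching residues: D2, D5, E8.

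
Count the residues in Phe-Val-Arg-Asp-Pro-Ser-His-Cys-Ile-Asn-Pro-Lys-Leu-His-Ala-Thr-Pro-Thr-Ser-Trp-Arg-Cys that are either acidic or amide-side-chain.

2

Acidic: D, E. Amide-side-chain: N, Q.
Acidic residues here: Asp4 (1).
Amide-side-chain residues here: Asn10 (1).
The two groups share no amino acid, so total = 1 + 1 = 2.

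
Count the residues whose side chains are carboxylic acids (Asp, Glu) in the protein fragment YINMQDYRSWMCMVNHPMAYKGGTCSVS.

Matching residues: D6.

1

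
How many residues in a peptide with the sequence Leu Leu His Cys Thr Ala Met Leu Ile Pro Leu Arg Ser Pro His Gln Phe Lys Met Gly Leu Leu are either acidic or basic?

4

Acidic: D, E. Basic: H, K, R.
Acidic residues here: none (0).
Basic residues here: His3, Arg12, His15, Lys18 (4).
The two groups share no amino acid, so total = 0 + 4 = 4.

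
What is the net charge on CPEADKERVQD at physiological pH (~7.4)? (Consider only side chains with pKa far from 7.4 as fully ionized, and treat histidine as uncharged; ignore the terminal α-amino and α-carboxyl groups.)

-2

Near pH 7.4, K and R contribute +1 each, D and E contribute −1 each, and every other side chain (His included, as stated) is uncharged.
Positive (K, R): K6, R8 → +2.
Negative (D, E): E3, D5, E7, D11 → −4.
Net charge = (+2) + (−4) = −2.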